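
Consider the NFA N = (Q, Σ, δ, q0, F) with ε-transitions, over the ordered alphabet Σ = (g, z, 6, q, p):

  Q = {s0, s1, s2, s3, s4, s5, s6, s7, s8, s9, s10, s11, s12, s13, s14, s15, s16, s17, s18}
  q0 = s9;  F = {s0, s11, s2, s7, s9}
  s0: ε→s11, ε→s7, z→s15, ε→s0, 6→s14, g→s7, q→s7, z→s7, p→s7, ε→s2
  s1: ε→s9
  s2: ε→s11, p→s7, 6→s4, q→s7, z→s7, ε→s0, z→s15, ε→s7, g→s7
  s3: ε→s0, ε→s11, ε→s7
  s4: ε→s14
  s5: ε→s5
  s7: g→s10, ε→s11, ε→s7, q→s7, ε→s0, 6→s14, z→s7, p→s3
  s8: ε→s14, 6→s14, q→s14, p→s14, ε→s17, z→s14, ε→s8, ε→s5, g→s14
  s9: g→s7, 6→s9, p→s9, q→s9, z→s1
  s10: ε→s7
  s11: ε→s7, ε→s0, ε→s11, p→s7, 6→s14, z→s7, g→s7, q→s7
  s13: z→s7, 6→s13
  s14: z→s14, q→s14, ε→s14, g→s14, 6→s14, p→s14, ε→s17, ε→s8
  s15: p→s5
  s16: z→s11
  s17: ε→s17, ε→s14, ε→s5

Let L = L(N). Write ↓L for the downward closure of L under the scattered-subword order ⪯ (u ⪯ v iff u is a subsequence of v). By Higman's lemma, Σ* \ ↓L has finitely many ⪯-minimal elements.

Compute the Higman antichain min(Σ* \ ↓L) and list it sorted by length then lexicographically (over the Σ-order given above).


|Q|=19, |F|=5, |δ|=71 (30 ε).
min D↑ (3 st, q0=0, F={2}): 0:g→1,z→0,6→0,q→0,p→0 1:g→1,z→1,6→2,q→1,p→1 2:g→2,z→2,6→2,q→2,p→2 (ε-aug+det+¬).
'g6': N↓-sim [14, 12, 5] end={s14,s17,s4,s5,s8} — reject; 2/2 deletions ∈↓L.
1 obstructions.

Antichain: [g6].


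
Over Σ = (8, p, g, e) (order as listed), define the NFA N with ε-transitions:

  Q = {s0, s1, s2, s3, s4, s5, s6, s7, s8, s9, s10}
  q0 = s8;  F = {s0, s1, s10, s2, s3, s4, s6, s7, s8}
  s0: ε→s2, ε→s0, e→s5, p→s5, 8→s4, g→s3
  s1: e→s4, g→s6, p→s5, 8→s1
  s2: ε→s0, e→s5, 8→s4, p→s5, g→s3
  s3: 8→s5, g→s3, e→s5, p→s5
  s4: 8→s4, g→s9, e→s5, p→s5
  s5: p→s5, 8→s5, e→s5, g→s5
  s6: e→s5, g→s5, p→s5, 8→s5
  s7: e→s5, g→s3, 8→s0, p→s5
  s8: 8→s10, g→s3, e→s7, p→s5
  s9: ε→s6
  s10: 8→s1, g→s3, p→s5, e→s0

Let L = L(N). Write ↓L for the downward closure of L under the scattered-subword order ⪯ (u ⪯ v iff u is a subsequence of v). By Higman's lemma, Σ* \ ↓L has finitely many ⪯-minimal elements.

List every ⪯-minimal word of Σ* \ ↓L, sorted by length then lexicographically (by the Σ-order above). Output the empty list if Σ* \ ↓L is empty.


A = [p, g8, ge, ee, 88gg].

|Q|=11, |F|=9, |δ|=44 (4 ε).
min D↑ (9 st, q0=0, F={2}): 0:8→1,p→2,g→3,e→4 1:8→5,p→2,g→3,e→6 2:8→2,p→2,g→2,e→2 3:8→2,p→2,g→3,e→2 4:8→6,p→2,g→3,e→2 5:8→5,p→2,g→7,e→8 6:8→8,p→2,g→3,e→2 7:8→2,p→2,g→2,e→2 8:8→8,p→2,g→7,e→2.
'p': N↓-sim [11, 1] end={s5} rej; 1/1 single-dels accept.
'g8': run [11, 4, 1] end={s5} ∉↓L; 2/2 del acc.
'ge': run [11, 4, 1] end={s5} — reject; 2/2 single-dels accept.
'ee': N↓-sim [11, 8, 1] end={s5} rej; 2/2 deletions ∈↓L.
'88gg': run [11, 9, 5, 3, 1] end={s5} ∉↓L; 4/4 single-dels accept.
5 obstructions.


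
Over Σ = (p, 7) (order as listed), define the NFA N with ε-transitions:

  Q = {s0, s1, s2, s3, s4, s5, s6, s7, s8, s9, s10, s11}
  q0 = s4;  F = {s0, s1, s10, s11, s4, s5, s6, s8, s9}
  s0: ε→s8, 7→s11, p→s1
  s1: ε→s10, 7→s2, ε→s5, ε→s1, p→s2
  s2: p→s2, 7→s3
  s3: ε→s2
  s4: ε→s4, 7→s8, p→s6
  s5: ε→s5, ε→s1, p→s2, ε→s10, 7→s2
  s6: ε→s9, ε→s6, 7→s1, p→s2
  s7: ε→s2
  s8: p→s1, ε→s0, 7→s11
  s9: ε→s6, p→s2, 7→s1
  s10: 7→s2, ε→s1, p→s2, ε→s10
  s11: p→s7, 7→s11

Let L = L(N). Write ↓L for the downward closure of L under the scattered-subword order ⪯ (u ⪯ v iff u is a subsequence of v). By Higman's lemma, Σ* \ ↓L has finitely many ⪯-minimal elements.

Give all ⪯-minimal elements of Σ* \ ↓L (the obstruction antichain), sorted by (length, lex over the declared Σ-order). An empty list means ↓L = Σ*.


min(Σ*\↓L) = [pp, p77, 7p7, 77p].

|Q|=12, |F|=9, |δ|=36 (16 ε).
min D↑ (6 st, q0=0, F={3}): 0:p→1,7→2 1:p→3,7→4 2:p→4,7→5 3:p→3,7→3 4:p→3,7→3 5:p→3,7→5 [Hopcroft].
'pp': run [12, 8, 2] end={s2,s3} — reject; 2/2 deletions ∈↓L.
'p77': N↓-sim [12, 8, 5, 2] end={s2,s3} ∉↓L; 3/3 deletions ∈↓L.
'7p7': run [12, 9, 6, 2] end={s2,s3} rej; 3/3 del acc.
'77p': N↓-sim [12, 9, 4, 3] end={s2,s3,s7} — reject; 3/3 deletions ∈↓L.
4 words, ⪯-incomp.


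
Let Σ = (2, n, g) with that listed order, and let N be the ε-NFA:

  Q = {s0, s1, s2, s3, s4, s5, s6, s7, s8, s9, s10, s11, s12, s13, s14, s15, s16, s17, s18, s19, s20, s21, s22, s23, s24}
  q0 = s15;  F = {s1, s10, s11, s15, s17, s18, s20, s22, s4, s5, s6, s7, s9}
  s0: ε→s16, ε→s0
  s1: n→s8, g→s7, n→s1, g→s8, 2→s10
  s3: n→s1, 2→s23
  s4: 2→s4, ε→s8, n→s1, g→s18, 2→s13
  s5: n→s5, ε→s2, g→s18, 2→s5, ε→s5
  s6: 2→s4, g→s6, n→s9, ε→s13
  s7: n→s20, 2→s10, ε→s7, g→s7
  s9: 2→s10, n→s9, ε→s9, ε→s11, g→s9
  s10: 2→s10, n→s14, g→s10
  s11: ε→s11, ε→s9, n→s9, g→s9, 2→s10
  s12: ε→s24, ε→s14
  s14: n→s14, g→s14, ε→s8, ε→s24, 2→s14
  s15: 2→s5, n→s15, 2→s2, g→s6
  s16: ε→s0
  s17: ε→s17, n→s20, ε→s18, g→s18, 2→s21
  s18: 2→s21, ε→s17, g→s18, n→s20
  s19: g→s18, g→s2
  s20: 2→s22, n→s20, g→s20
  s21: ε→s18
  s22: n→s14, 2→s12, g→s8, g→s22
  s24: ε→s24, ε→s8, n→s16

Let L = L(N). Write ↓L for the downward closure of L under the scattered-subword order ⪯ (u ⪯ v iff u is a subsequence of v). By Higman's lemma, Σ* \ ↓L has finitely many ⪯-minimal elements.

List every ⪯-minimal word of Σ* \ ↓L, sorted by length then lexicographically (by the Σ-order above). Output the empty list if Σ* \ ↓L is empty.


A = [gn2n, 2gn22].

|Q|=25, |F|=13, |δ|=74 (22 ε).
min D↑ (12 st, q0=0, F={11}): 0:2→1,n→0,g→2 1:2→1,n→1,g→3 2:2→4,n→5,g→2 3:2→3,n→6,g→3 4:2→4,n→7,g→3 5:2→8,n→5,g→5 6:2→9,n→6,g→6 7:2→8,n→7,g→10 8:2→8,n→11,g→8 9:2→11,n→11,g→9 10:2→8,n→6,g→10 11:2→11,n→11,g→11 (ε-aug+det+¬).
'gn2n': |S_i|=[22, 19, 13, 8, 5] end={s0,s14,s16,s24,s8} — reject; 4/4 deletions ∈↓L.
'2gn22': |S_i|=[22, 18, 13, 8, 7, 6] end={s0,s12,s14,s16,s24,s8} ∉↓L; 5/5 del acc.
2 words, ⪯-incomp.


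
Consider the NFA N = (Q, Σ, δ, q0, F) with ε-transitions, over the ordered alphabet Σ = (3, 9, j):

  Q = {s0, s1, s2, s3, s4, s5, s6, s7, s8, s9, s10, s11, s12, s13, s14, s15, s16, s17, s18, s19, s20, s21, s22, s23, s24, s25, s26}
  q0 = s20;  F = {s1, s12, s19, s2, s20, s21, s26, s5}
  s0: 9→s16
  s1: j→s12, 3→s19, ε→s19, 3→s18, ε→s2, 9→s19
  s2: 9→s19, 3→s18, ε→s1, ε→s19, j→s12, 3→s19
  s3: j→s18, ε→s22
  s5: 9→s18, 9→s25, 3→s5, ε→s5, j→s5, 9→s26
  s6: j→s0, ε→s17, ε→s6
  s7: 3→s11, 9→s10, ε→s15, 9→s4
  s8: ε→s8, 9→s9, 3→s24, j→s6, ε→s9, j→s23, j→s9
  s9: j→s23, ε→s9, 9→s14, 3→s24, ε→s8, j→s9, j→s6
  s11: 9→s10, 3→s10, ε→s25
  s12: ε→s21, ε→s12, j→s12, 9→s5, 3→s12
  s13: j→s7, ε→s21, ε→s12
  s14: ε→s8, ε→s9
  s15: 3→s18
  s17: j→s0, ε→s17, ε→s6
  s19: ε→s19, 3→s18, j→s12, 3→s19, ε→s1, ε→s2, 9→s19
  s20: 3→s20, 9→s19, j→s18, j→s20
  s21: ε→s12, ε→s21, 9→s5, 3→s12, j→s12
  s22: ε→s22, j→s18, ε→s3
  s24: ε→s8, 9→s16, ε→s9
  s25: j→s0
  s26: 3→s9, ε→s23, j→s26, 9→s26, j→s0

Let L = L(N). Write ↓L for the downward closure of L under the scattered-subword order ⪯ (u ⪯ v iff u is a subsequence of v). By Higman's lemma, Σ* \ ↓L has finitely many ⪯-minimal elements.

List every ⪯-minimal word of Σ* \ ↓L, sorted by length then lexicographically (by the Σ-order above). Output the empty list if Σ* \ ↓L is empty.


Antichain: [9j993].

|Q|=27, |F|=8, |δ|=87 (32 ε).
min D↑ (6 st, q0=0, F={5}): 0:3→0,9→1,j→0 1:3→1,9→1,j→2 2:3→2,9→3,j→2 3:3→3,9→4,j→3 4:3→5,9→4,j→4 5:3→5,9→5,j→5 [Hopcroft].
'9j993': |S_i|=[19, 18, 15, 13, 12, 9] end={s0,s14,s16,s17,s23,s24,s6,s8,s9} rej; 5/5 del acc.
1 obstructions.


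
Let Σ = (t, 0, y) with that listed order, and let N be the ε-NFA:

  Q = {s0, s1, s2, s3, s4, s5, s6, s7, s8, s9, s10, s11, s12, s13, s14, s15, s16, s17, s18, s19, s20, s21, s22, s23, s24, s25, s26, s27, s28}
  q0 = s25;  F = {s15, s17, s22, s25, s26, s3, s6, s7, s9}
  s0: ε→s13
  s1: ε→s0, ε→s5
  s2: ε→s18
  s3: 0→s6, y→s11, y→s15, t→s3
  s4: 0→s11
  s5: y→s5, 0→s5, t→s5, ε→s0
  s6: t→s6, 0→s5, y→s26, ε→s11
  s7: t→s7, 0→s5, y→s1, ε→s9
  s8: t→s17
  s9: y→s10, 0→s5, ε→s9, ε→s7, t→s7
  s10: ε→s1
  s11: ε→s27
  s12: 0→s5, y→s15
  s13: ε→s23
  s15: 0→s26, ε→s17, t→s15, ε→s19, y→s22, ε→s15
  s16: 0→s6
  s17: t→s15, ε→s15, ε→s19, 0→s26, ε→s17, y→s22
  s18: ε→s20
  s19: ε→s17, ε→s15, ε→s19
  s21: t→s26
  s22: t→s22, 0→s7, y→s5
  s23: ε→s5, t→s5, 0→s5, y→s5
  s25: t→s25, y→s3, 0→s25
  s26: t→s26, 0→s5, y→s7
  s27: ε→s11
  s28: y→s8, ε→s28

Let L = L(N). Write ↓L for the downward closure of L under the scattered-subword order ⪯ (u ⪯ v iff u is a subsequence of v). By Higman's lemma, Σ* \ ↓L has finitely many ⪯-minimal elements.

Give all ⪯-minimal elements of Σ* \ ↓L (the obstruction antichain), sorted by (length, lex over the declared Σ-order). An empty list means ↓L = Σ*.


|Q|=29, |F|=9, |δ|=66 (25 ε).
min D↑ (8 st, q0=0, F={4}): 0:t→0,0→0,y→1 1:t→1,0→2,y→3 2:t→2,0→4,y→5 3:t→3,0→5,y→6 4:t→4,0→4,y→4 5:t→5,0→4,y→7 6:t→6,0→7,y→4 7:t→7,0→4,y→4 [Hopcroft].
'y00': N↓-sim [18, 17, 12, 4] end={s0,s13,s23,s5} ∉↓L; 3/3 del acc.
'yyyy': |S_i|=[18, 17, 15, 9, 6] end={s0,s1,s10,s13,s23,s5} — reject; 4/4 single-dels accept.
2 obstructions.

Antichain: [y00, yyyy].


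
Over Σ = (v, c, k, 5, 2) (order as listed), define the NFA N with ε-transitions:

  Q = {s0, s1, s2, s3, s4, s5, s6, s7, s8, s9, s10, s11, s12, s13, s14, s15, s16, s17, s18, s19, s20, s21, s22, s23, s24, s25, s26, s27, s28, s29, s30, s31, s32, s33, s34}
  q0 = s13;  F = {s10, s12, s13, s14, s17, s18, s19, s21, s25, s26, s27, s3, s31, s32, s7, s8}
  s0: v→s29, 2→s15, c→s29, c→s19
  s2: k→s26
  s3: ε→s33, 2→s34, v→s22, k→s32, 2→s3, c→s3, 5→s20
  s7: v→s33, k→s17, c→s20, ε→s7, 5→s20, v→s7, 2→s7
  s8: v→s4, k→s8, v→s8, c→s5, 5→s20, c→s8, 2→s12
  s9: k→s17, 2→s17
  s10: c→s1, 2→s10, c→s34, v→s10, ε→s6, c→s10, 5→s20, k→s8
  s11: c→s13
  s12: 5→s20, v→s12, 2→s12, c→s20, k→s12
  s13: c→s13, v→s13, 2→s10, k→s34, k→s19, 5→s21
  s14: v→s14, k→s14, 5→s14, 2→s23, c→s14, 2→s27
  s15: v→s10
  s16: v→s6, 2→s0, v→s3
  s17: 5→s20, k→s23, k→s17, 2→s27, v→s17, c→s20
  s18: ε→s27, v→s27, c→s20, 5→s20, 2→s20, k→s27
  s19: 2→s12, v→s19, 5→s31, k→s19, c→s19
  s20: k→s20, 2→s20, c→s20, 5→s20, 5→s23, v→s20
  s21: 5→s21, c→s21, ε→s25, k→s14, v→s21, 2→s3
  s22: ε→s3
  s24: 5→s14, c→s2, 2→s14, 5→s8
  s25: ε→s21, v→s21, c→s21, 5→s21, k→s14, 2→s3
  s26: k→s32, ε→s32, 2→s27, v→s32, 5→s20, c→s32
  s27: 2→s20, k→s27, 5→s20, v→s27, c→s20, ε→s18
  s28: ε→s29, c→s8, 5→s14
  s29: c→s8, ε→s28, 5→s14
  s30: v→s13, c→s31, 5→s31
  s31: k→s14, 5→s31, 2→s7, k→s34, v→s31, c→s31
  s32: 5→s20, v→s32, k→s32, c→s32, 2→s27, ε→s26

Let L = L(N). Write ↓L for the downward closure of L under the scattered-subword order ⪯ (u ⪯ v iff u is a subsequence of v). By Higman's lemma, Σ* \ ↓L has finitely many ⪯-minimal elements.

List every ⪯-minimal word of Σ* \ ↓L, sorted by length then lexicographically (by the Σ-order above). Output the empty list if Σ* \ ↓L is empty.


|Q|=35, |F|=16, |δ|=131 (12 ε).
min D↑ (14 st, q0=0, F={9}): 0:v→0,c→0,k→1,5→2,2→3 1:v→1,c→1,k→1,5→4,2→5 2:v→2,c→2,k→6,5→2,2→7 3:v→3,c→3,k→8,5→9,2→3 4:v→4,c→4,k→6,5→4,2→10 5:v→5,c→9,k→5,5→9,2→5 6:v→6,c→6,k→6,5→6,2→11 7:v→7,c→7,k→12,5→9,2→7 8:v→8,c→8,k→8,5→9,2→5 9:v→9,c→9,k→9,5→9,2→9 10:v→10,c→9,k→13,5→9,2→10 11:v→11,c→9,k→11,5→9,2→9 12:v→12,c→12,k→12,5→9,2→11 13:v→13,c→9,k→13,5→9,2→11.
'25': N↓-sim [25, 19, 2] end={s20,s23} ∉↓L; 2/2 single-dels accept.
'k2c': |S_i|=[25, 17, 8, 2] end={s20,s23} rej; 3/3 deletions ∈↓L.
'5k22': N↓-sim [25, 16, 9, 4, 2] end={s20,s23} — reject; 4/4 del acc.
3 minimals (antichain).

min(Σ*\↓L) = [25, k2c, 5k22].


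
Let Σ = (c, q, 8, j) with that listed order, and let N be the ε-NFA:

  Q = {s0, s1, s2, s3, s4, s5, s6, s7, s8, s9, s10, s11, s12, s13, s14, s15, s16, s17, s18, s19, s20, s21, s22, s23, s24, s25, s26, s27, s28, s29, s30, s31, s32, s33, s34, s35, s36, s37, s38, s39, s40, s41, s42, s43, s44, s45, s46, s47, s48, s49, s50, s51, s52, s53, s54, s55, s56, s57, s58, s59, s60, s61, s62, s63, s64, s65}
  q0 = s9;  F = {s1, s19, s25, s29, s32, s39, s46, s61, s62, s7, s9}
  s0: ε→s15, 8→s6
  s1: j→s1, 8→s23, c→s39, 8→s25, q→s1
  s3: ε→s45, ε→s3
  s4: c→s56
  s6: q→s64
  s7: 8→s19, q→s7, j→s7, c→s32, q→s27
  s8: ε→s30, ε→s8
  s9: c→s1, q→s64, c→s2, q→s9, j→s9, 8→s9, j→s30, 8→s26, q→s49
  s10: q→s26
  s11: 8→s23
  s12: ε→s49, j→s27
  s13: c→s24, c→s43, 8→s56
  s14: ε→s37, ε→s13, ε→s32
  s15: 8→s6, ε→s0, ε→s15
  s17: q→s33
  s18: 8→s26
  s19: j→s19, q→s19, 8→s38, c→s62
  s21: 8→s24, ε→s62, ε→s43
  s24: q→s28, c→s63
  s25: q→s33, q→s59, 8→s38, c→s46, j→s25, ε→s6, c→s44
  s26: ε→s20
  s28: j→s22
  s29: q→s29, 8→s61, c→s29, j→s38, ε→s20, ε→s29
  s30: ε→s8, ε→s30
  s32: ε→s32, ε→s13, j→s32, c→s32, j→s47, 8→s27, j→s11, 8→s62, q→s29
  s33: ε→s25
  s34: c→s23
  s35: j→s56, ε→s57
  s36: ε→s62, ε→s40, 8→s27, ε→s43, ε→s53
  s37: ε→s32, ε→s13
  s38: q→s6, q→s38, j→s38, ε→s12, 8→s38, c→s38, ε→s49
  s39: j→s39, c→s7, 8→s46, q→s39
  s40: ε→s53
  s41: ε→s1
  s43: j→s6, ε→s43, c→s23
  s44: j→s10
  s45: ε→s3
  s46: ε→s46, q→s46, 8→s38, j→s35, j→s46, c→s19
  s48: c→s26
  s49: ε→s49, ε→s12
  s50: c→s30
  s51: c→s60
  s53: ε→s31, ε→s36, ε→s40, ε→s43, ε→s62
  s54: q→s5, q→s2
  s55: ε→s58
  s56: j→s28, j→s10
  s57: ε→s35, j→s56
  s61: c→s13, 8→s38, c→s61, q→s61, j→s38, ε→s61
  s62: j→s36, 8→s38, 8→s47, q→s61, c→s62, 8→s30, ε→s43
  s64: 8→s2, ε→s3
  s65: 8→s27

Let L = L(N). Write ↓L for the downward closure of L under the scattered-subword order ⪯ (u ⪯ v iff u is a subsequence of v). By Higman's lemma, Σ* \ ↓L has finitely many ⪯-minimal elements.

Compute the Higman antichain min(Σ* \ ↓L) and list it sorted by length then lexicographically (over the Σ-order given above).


|Q|=66, |F|=11, |δ|=145 (48 ε).
min D↑ (12 st, q0=0, F={6}): 0:c→1,q→0,8→0,j→0 1:c→2,q→1,8→3,j→1 2:c→4,q→2,8→5,j→2 3:c→5,q→3,8→6,j→3 4:c→7,q→4,8→8,j→4 5:c→8,q→5,8→6,j→5 6:c→6,q→6,8→6,j→6 7:c→7,q→9,8→10,j→7 8:c→10,q→8,8→6,j→8 9:c→9,q→9,8→11,j→6 10:c→10,q→11,8→6,j→10 11:c→11,q→11,8→6,j→6 [Hopcroft].
'c88': N↓-sim [44, 43, 37, 18] end={s10,s12,s2,s20,s22,s26,s27,s28,s3,s30,s38,s45,…} — reject; 3/3 single-dels accept.
'ccccqj': |S_i|=[44, 43, 39, 34, 32, 22, 14] end={s10,s12,s2,s20,s22,s26,s27,s28,s3,s38,s45,s49,…} ∉↓L; 6/6 deletions ∈↓L.
2 words, ⪯-incomp.

A = [c88, ccccqj].


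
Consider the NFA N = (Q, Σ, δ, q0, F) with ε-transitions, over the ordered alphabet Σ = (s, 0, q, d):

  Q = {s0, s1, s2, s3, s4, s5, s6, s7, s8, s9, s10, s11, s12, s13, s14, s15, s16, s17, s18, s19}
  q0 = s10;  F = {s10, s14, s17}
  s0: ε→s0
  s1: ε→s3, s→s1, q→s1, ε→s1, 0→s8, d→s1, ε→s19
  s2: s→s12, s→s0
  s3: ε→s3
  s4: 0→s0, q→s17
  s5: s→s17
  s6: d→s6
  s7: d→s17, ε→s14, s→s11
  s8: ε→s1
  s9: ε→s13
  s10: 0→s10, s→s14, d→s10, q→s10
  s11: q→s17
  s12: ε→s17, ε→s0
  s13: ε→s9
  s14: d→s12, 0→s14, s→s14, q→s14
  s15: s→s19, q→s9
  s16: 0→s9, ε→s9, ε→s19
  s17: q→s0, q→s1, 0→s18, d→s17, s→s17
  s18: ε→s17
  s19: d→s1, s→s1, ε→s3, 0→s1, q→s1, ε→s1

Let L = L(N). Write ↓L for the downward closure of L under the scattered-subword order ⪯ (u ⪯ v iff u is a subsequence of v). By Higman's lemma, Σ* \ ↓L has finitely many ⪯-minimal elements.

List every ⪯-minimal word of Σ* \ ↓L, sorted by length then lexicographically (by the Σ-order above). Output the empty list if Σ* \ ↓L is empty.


Antichain: [sdq].

|Q|=20, |F|=3, |δ|=49 (16 ε).
min D↑ (4 st, q0=0, F={3}): 0:s→1,0→0,q→0,d→0 1:s→1,0→1,q→1,d→2 2:s→2,0→2,q→3,d→2 3:s→3,0→3,q→3,d→3.
'sdq': run [10, 9, 8, 5] end={s0,s1,s19,s3,s8} — reject; 3/3 del acc.
1 obstructions.


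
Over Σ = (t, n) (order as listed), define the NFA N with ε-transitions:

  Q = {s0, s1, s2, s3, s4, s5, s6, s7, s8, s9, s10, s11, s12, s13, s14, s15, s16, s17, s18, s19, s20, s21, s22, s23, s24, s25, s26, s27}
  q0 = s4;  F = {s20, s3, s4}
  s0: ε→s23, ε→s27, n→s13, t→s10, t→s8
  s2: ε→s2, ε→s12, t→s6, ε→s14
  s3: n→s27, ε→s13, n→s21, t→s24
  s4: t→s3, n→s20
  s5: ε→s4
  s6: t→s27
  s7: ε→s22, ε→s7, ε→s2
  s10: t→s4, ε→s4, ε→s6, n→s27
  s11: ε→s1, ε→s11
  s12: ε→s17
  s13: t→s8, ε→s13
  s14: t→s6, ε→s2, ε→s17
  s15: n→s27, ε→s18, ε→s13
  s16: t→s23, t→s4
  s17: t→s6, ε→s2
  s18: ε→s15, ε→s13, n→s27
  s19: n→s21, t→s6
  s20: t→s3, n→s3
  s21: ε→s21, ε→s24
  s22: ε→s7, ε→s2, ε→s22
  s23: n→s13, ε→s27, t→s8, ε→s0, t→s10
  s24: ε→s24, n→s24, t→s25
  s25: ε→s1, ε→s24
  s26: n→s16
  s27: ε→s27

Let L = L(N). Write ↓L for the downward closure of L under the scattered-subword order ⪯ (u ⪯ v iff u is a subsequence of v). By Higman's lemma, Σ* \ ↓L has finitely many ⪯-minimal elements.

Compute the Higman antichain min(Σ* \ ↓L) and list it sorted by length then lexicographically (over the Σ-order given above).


A = [tt, tn, nnt, nnn].

|Q|=28, |F|=3, |δ|=63 (34 ε).
min D↑ (4 st, q0=0, F={3}): 0:t→1,n→2 1:t→3,n→3 2:t→1,n→1 3:t→3,n→3 [Hopcroft].
'tt': run [10, 8, 4] end={s1,s24,s25,s8} rej; 2/2 del acc.
'tn': N↓-sim [10, 8, 5] end={s1,s21,s24,s25,s27} rej; 2/2 del acc.
'nnt': |S_i|=[10, 9, 8, 4] end={s1,s24,s25,s8} rej; 3/3 deletions ∈↓L.
'nnn': N↓-sim [10, 9, 8, 5] end={s1,s21,s24,s25,s27} — reject; 3/3 del acc.
4 minimals (antichain).


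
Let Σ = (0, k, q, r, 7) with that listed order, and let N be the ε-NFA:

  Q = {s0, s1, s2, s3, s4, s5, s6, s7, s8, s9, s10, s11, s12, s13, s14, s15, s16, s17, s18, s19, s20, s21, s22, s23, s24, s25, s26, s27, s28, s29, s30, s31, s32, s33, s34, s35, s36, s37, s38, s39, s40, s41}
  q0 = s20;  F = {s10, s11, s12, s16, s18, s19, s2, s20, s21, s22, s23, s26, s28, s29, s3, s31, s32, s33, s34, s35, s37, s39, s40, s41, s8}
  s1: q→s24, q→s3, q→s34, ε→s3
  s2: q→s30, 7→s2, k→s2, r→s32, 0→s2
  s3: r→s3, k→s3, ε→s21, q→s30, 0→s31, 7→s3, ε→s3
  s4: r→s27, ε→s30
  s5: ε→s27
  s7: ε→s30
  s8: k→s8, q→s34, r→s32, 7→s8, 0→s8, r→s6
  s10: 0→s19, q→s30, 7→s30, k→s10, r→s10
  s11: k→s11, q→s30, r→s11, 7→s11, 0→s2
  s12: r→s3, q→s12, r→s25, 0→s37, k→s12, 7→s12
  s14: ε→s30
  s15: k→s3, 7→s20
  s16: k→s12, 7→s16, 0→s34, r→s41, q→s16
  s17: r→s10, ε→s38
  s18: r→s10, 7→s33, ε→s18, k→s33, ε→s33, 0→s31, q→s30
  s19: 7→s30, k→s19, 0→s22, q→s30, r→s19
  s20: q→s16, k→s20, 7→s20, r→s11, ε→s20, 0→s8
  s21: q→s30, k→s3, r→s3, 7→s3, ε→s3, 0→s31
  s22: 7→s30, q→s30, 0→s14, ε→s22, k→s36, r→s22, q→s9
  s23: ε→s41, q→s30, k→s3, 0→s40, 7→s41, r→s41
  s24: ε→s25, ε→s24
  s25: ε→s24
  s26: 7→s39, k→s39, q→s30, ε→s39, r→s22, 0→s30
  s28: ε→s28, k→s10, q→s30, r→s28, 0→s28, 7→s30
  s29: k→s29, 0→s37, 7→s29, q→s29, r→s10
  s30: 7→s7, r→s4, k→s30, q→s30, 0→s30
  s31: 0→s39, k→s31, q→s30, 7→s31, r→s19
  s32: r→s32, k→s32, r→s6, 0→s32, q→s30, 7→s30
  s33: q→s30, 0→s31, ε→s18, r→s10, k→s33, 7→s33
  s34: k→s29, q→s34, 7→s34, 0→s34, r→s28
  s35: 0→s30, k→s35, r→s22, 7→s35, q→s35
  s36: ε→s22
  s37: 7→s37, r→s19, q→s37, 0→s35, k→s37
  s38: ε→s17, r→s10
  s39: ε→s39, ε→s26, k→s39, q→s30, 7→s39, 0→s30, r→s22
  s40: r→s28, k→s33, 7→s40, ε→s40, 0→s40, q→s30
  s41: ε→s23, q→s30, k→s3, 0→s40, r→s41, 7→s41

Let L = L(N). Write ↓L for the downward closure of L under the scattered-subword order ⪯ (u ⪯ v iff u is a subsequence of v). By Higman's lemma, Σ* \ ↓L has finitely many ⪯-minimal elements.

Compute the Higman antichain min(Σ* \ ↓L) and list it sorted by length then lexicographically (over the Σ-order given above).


A = [rq, 0r7, qk000].

|Q|=42, |F|=25, |δ|=168 (26 ε).
min D↑ (22 st, q0=0, F={9}): 0:0→1,k→0,q→2,r→3,7→0 1:0→1,k→1,q→4,r→5,7→1 2:0→4,k→6,q→2,r→7,7→2 3:0→8,k→3,q→9,r→3,7→3 4:0→4,k→10,q→4,r→11,7→4 5:0→5,k→5,q→9,r→5,7→9 6:0→12,k→6,q→6,r→13,7→6 7:0→14,k→13,q→9,r→7,7→7 8:0→8,k→8,q→9,r→5,7→8 9:0→9,k→9,q→9,r→9,7→9 10:0→12,k→10,q→10,r→15,7→10 11:0→11,k→15,q→9,r→11,7→9 12:0→16,k→12,q→12,r→17,7→12 13:0→18,k→13,q→9,r→13,7→13 14:0→14,k→19,q→9,r→11,7→14 15:0→17,k→15,q→9,r→15,7→9 16:0→9,k→16,q→16,r→20,7→16 17:0→20,k→17,q→9,r→17,7→9 18:0→21,k→18,q→9,r→17,7→18 19:0→18,k→19,q→9,r→15,7→19 20:0→9,k→20,q→9,r→20,7→9 21:0→9,k→21,q→9,r→20,7→21.
'rq': N↓-sim [35, 27, 5] end={s27,s30,s4,s7,s9} rej; 2/2 del acc.
'0r7': run [35, 25, 13, 4] end={s27,s30,s4,s7} — reject; 3/3 del acc.
'qk000': N↓-sim [35, 29, 23, 14, 11, 5] end={s14,s27,s30,s4,s7} — reject; 5/5 del acc.
3 obstructions.


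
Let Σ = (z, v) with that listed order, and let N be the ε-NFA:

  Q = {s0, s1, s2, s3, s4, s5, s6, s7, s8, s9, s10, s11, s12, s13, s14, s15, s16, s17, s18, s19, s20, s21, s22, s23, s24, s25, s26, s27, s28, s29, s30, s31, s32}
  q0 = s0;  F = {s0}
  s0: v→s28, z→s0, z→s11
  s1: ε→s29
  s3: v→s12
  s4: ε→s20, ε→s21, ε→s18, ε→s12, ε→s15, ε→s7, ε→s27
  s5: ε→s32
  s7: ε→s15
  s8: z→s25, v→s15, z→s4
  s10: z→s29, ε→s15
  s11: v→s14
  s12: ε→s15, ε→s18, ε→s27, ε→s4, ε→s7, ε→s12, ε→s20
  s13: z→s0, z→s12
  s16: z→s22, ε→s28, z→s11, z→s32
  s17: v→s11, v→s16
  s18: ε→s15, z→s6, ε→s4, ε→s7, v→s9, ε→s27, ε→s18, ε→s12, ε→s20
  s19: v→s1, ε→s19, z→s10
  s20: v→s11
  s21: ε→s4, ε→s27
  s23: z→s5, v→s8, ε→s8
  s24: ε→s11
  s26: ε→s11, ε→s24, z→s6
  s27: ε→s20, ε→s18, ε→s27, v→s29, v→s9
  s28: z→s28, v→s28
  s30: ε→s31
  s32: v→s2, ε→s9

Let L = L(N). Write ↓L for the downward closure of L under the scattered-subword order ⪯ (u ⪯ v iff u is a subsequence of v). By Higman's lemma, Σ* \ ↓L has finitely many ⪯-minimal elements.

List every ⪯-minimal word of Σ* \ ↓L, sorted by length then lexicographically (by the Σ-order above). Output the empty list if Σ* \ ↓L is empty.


|Q|=33, |F|=1, |δ|=67 (38 ε).
min D↑ (2 st, q0=0, F={1}): 0:z→0,v→1 1:z→1,v→1.
'v': run [4, 2] end={s14,s28} ∉↓L; 1/1 del acc.
1 words, ⪯-incomp.

min(Σ*\↓L) = [v].


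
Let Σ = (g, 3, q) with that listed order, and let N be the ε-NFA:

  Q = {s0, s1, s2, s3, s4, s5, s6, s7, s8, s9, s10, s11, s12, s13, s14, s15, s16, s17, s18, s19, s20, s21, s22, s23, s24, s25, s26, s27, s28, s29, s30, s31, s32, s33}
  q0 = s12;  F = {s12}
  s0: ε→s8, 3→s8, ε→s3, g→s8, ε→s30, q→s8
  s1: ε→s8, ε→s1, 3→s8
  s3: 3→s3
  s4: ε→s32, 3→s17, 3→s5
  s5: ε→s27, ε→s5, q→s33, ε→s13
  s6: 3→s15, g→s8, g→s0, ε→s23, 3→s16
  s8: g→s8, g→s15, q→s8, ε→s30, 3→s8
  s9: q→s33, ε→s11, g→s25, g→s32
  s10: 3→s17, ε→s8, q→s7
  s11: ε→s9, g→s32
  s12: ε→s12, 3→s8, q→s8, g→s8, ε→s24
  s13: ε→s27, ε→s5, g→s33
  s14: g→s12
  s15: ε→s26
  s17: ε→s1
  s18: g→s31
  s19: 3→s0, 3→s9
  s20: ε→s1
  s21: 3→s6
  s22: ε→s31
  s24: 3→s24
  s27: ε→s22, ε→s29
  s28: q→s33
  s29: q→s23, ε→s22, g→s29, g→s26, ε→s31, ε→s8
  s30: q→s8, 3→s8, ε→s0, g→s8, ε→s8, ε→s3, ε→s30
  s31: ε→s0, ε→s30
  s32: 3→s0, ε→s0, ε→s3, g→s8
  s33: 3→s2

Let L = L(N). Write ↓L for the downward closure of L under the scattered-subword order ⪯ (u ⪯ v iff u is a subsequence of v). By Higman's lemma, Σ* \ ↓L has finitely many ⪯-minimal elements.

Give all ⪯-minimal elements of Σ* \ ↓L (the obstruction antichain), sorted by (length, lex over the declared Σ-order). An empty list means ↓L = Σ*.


|Q|=34, |F|=1, |δ|=77 (35 ε).
min D↑ (2 st, q0=0, F={1}): 0:g→1,3→1,q→1 1:g→1,3→1,q→1 (ε-aug+det+¬).
'g': |S_i|=[8, 6] end={s0,s15,s26,s3,s30,s8} — reject; 1/1 single-dels accept.
'3': run [8, 7] end={s0,s15,s24,s26,s3,s30,s8} ∉↓L; 1/1 deletions ∈↓L.
'q': N↓-sim [8, 6] end={s0,s15,s26,s3,s30,s8} rej; 1/1 deletions ∈↓L.
3 obstructions.

A = [g, 3, q].


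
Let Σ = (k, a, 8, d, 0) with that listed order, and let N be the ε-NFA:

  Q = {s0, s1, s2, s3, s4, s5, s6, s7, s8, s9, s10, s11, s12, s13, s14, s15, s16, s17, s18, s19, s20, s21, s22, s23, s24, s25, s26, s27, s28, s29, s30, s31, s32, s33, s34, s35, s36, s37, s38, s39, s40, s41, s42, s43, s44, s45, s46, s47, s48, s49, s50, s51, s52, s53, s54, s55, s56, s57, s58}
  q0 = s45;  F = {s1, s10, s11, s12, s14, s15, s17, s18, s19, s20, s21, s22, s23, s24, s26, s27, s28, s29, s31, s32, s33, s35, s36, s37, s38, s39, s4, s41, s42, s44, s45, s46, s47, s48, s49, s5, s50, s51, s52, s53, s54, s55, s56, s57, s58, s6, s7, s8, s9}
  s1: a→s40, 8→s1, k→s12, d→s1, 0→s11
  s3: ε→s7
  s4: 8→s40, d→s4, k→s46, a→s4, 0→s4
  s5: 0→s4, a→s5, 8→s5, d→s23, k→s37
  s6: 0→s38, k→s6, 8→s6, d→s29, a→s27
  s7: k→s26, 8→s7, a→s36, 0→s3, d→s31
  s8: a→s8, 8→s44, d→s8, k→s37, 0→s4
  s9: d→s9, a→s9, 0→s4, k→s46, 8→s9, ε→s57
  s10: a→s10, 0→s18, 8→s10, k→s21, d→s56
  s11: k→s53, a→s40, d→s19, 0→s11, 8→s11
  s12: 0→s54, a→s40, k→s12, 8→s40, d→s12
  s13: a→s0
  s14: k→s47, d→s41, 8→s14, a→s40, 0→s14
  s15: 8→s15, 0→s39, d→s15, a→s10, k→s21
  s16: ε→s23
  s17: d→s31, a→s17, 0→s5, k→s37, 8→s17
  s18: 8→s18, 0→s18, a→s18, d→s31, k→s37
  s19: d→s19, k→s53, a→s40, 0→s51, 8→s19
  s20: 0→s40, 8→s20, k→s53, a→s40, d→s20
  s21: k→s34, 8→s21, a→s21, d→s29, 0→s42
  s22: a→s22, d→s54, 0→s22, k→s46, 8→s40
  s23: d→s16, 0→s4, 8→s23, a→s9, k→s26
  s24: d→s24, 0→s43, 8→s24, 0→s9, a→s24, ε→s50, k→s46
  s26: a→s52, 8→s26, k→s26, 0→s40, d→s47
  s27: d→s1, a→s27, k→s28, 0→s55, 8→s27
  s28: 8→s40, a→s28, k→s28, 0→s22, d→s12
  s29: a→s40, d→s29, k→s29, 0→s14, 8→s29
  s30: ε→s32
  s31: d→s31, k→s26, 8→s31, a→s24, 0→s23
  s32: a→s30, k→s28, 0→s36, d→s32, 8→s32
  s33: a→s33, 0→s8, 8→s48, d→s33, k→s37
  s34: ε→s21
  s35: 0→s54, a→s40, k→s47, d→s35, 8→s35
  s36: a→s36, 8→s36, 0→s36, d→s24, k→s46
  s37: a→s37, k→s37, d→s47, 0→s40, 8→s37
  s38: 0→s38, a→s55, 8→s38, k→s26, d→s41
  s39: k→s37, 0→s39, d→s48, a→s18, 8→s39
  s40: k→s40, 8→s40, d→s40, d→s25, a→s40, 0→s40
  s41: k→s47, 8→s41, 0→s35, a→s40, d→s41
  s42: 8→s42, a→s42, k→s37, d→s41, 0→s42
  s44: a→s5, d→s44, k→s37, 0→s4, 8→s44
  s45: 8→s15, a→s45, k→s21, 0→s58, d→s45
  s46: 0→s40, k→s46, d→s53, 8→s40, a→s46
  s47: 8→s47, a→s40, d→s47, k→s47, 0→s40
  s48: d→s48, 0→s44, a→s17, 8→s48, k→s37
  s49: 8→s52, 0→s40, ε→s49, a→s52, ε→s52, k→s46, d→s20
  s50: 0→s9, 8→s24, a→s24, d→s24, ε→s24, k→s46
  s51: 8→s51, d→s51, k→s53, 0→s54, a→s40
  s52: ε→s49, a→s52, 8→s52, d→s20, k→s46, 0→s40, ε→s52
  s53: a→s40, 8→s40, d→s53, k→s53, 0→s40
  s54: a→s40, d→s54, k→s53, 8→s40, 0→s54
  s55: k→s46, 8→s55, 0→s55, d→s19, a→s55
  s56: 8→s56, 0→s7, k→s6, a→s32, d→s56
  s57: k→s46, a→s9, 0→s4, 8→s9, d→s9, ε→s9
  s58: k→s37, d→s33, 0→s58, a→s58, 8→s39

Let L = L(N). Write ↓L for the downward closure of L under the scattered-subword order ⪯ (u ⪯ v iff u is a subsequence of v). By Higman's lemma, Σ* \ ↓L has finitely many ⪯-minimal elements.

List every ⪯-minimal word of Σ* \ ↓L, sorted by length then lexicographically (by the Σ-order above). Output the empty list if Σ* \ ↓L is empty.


|Q|=59, |F|=49, |δ|=265 (12 ε).
min D↑ (47 st, q0=0, F={10}): 0:k→1,a→0,8→2,d→0,0→3 1:k→1,a→1,8→1,d→4,0→5 2:k→1,a→6,8→2,d→2,0→7 3:k→8,a→3,8→7,d→9,0→3 4:k→4,a→10,8→4,d→4,0→11 5:k→8,a→5,8→5,d→12,0→5 6:k→1,a→6,8→6,d→13,0→14 7:k→8,a→14,8→7,d→15,0→7 8:k→8,a→8,8→8,d→16,0→10 9:k→8,a→9,8→15,d→9,0→17 10:k→10,a→10,8→10,d→10,0→10 11:k→16,a→10,8→11,d→12,0→11 12:k→16,a→10,8→12,d→12,0→18 13:k→19,a→20,8→13,d→13,0→21 14:k→8,a→14,8→14,d→22,0→14 15:k→8,a→23,8→15,d→15,0→24 16:k→16,a→10,8→16,d→16,0→10 17:k→8,a→17,8→24,d→17,0→25 18:k→16,a→10,8→18,d→18,0→26 19:k→19,a→27,8→19,d→4,0→28 20:k→29,a→20,8→20,d→20,0→30 21:k→31,a→30,8→21,d→22,0→21 22:k→31,a→32,8→22,d→22,0→33 23:k→8,a→23,8→23,d→22,0→34 24:k→8,a→34,8→24,d→24,0→25 25:k→35,a→25,8→10,d→25,0→25 26:k→36,a→10,8→10,d→26,0→26 27:k→29,a→27,8→27,d→37,0→38 28:k→31,a→38,8→28,d→12,0→28 29:k→29,a→29,8→10,d→39,0→40 30:k→35,a→30,8→30,d→32,0→30 31:k→31,a→41,8→31,d→16,0→10 32:k→35,a→32,8→32,d→32,0→42 33:k→31,a→42,8→33,d→33,0→25 34:k→8,a→34,8→34,d→33,0→25 35:k→35,a→35,8→10,d→36,0→10 36:k→36,a→10,8→10,d→36,0→10 37:k→39,a→10,8→37,d→37,0→43 38:k→35,a→38,8→38,d→44,0→38 39:k→39,a→10,8→10,d→39,0→26 40:k→35,a→40,8→10,d→26,0→40 41:k→35,a→41,8→41,d→45,0→10 42:k→35,a→42,8→42,d→42,0→25 43:k→36,a→10,8→43,d→44,0→43 44:k→36,a→10,8→44,d→44,0→46 45:k→36,a→10,8→45,d→45,0→10 46:k→36,a→10,8→46,d→46,0→26 [Hopcroft].
'kda': N↓-sim [56, 29, 15, 2] end={s25,s40} rej; 3/3 deletions ∈↓L.
'0k0': run [56, 42, 10, 2] end={s25,s40} — reject; 3/3 del acc.
'0d008': run [56, 42, 30, 22, 6, 2] end={s25,s40} rej; 5/5 deletions ∈↓L.
'8adak8': N↓-sim [56, 52, 48, 40, 26, 8, 2] end={s25,s40} rej; 6/6 deletions ∈↓L.
4 minimals (antichain).

Antichain: [kda, 0k0, 0d008, 8adak8].


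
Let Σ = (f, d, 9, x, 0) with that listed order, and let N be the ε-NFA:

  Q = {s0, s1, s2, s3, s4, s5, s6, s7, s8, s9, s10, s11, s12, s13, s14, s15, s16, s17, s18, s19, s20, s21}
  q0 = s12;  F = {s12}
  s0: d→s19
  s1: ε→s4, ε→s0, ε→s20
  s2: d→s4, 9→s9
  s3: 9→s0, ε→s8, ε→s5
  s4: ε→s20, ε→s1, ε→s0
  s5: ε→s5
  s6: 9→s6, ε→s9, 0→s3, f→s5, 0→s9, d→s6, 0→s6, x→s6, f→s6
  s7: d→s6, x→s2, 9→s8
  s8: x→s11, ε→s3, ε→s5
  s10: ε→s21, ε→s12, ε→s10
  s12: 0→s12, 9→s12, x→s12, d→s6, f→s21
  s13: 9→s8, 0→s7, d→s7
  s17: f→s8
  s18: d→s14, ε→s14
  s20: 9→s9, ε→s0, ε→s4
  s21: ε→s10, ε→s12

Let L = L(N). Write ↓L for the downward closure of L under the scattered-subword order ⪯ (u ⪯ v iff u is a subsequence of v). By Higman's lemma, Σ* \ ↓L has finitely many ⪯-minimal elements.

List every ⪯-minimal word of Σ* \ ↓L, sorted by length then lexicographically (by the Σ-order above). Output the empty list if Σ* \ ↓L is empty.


Antichain: [d].

|Q|=22, |F|=1, |δ|=47 (20 ε).
min D↑ (2 st, q0=0, F={1}): 0:f→0,d→1,9→0,x→0,0→0 1:f→1,d→1,9→1,x→1,0→1.
'd': N↓-sim [11, 8] end={s0,s11,s19,s3,s5,s6,s8,s9} ∉↓L; 1/1 deletions ∈↓L.
1 minimals (antichain).


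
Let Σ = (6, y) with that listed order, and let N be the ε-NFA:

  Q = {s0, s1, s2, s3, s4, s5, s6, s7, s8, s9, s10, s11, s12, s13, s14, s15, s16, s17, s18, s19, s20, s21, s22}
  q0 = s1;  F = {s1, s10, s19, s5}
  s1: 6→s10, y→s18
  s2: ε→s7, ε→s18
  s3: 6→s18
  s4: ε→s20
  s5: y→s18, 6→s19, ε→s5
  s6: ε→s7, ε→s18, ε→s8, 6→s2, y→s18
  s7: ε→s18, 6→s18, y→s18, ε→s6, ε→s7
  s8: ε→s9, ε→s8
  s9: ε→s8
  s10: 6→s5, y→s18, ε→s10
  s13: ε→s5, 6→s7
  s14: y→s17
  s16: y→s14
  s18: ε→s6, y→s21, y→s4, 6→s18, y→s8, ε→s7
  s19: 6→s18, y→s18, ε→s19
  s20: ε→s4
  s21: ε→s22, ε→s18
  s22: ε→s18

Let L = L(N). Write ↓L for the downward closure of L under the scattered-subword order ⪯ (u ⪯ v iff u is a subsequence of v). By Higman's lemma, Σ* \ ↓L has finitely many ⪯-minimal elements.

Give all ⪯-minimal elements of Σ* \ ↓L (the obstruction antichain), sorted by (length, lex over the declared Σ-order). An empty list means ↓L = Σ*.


Antichain: [y, 6666].

|Q|=23, |F|=4, |δ|=42 (22 ε).
min D↑ (5 st, q0=0, F={2}): 0:6→1,y→2 1:6→3,y→2 2:6→2,y→2 3:6→4,y→2 4:6→2,y→2.
'y': N↓-sim [14, 10] end={s18,s2,s20,s21,s22,s4,s6,s7,s8,s9} ∉↓L; 1/1 del acc.
'6666': |S_i|=[14, 13, 12, 11, 10] end={s18,s2,s20,s21,s22,s4,s6,s7,s8,s9} — reject; 4/4 del acc.
2 obstructions.


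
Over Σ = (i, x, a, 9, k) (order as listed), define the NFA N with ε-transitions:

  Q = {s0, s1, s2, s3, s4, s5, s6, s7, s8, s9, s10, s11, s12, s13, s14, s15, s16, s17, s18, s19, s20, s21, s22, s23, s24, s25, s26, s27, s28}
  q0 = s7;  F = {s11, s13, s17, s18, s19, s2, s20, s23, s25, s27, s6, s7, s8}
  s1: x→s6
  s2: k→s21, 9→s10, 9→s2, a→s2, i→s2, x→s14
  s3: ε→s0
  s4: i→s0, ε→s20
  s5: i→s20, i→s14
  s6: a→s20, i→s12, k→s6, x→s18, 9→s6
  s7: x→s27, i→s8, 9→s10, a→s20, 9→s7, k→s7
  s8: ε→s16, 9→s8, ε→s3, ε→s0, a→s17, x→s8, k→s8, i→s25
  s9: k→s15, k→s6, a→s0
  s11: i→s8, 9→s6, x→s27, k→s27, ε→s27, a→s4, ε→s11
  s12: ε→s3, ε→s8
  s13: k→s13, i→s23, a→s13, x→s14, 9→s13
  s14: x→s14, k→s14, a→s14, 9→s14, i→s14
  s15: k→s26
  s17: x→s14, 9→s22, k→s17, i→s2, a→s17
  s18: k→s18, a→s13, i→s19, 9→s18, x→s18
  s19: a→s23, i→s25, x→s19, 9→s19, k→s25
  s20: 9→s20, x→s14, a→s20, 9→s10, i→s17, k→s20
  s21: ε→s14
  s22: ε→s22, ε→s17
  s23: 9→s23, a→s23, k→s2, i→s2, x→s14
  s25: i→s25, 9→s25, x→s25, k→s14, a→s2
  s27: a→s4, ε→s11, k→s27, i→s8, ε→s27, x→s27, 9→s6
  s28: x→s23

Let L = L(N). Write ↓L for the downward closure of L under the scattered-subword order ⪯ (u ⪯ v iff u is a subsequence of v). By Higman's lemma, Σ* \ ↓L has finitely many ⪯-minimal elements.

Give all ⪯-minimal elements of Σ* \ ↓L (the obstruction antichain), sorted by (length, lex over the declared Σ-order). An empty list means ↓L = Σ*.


|Q|=29, |F|=13, |δ|=96 (14 ε).
min D↑ (13 st, q0=0, F={7}): 0:i→1,x→2,a→3,9→0,k→0 1:i→4,x→1,a→5,9→1,k→1 2:i→1,x→2,a→3,9→6,k→2 3:i→5,x→7,a→3,9→3,k→3 4:i→4,x→4,a→8,9→4,k→7 5:i→8,x→7,a→5,9→5,k→5 6:i→1,x→9,a→3,9→6,k→6 7:i→7,x→7,a→7,9→7,k→7 8:i→8,x→7,a→8,9→8,k→7 9:i→10,x→9,a→11,9→9,k→9 10:i→4,x→10,a→12,9→10,k→4 11:i→12,x→7,a→11,9→11,k→11 12:i→8,x→7,a→12,9→12,k→8 (ε-aug+det+¬).
'ax': N↓-sim [22, 11, 1] end={s14} — reject; 2/2 del acc.
'iik': |S_i|=[22, 14, 5, 2] end={s14,s21} ∉↓L; 3/3 deletions ∈↓L.
'x9xikk': run [22, 21, 18, 15, 7, 5, 2] end={s14,s21} ∉↓L; 6/6 deletions ∈↓L.
3 words, ⪯-incomp.

A = [ax, iik, x9xikk].


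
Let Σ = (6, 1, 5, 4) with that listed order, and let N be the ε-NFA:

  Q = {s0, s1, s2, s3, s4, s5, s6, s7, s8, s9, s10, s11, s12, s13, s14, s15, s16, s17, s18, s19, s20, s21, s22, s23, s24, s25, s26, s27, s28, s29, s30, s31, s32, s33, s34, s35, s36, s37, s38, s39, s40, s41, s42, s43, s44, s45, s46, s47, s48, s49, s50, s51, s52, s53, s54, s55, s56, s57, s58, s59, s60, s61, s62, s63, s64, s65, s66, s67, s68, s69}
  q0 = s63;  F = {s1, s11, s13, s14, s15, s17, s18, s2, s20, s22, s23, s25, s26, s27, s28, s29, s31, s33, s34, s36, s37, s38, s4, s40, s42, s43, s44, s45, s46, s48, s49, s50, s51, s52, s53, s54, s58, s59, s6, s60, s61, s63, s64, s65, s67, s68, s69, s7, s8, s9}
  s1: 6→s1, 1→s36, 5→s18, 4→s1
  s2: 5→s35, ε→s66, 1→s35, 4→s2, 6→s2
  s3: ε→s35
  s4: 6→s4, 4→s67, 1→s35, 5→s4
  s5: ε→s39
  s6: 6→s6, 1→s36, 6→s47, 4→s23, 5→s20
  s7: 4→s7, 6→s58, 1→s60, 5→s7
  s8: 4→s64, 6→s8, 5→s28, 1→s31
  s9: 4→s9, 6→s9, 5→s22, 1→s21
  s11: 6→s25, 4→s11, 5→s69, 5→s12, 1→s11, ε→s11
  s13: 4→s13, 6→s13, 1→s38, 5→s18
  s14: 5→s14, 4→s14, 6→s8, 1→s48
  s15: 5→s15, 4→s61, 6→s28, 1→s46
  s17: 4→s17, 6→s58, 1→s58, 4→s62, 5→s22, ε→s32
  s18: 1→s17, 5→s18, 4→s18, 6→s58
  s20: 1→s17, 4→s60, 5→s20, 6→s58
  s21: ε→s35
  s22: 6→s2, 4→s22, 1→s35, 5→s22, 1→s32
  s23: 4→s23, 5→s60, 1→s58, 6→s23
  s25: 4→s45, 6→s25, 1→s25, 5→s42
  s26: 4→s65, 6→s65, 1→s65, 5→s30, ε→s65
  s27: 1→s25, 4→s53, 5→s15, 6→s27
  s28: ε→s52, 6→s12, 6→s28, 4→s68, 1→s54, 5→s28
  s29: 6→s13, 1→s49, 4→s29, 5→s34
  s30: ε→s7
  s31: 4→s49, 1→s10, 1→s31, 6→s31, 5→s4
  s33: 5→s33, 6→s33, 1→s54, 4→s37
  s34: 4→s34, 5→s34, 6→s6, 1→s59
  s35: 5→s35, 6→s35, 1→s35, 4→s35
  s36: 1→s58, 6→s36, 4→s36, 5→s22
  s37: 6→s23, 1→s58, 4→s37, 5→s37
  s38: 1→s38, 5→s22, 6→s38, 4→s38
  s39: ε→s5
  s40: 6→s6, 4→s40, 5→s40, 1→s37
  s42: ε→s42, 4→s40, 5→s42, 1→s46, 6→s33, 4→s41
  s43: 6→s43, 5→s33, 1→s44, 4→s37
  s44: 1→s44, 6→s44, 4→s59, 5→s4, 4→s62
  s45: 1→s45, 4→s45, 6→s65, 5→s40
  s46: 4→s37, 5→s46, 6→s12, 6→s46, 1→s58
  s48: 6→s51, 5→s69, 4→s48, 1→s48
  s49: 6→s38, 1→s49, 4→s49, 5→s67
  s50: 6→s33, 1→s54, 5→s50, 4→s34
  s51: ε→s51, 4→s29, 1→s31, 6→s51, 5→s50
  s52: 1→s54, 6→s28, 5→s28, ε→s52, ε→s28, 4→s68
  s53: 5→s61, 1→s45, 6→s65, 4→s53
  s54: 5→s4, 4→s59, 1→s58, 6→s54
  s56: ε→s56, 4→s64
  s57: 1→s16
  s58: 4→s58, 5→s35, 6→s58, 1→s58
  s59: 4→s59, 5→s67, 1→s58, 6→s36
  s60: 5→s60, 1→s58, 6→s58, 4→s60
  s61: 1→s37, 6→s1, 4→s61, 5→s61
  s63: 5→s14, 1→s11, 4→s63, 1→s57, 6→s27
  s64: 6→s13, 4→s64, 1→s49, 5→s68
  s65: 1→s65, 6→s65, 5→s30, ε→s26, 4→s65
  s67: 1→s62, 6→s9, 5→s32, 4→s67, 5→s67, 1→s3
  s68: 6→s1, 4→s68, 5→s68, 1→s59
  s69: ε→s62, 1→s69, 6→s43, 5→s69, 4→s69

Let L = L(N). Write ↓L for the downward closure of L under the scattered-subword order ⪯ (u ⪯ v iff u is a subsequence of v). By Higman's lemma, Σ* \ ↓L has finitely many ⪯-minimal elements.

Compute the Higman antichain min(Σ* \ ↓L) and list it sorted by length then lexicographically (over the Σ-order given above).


|Q|=70, |F|=50, |δ|=235 (17 ε).
min D↑ (49 st, q0=0, F={36}): 0:6→1,1→2,5→3,4→0 1:6→1,1→4,5→5,4→6 2:6→4,1→2,5→7,4→2 3:6→8,1→9,5→3,4→3 4:6→4,1→4,5→10,4→11 5:6→12,1→13,5→5,4→14 6:6→15,1→11,5→14,4→6 7:6→16,1→7,5→7,4→7 8:6→8,1→17,5→12,4→18 9:6→19,1→9,5→7,4→9 10:6→20,1→13,5→10,4→21 11:6→15,1→11,5→21,4→11 12:6→12,1→22,5→12,4→23 13:6→13,1→24,5→13,4→25 14:6→26,1→25,5→14,4→14 15:6→15,1→15,5→27,4→15 16:6→16,1→28,5→20,4→25 17:6→17,1→17,5→29,4→30 18:6→31,1→30,5→23,4→18 19:6→19,1→17,5→32,4→33 20:6→20,1→22,5→20,4→25 21:6→34,1→25,5→21,4→21 22:6→22,1→24,5→29,4→35 23:6→26,1→35,5→23,4→23 24:6→24,1→24,5→36,4→24 25:6→37,1→24,5→25,4→25 26:6→26,1→38,5→39,4→26 27:6→24,1→40,5→27,4→27 28:6→28,1→28,5→29,4→35 29:6→29,1→36,5→29,4→41 30:6→42,1→30,5→41,4→30 31:6→31,1→42,5→39,4→31 32:6→20,1→22,5→32,4→43 33:6→31,1→30,5→43,4→33 34:6→34,1→38,5→44,4→37 35:6→38,1→24,5→41,4→35 36:6→36,1→36,5→36,4→36 37:6→37,1→24,5→40,4→37 38:6→38,1→24,5→45,4→38 39:6→24,1→46,5→39,4→39 40:6→24,1→24,5→40,4→40 41:6→47,1→36,5→41,4→41 42:6→42,1→42,5→45,4→42 43:6→34,1→35,5→43,4→43 44:6→24,1→46,5→44,4→40 45:6→48,1→36,5→45,4→45 46:6→24,1→24,5→45,4→46 47:6→47,1→36,5→45,4→47 48:6→48,1→36,5→36,4→48 [Hopcroft].
'65115': |S_i|=[63, 56, 39, 21, 6, 1] end={s35} rej; 5/5 deletions ∈↓L.
'56151': N↓-sim [63, 53, 43, 21, 11, 5] end={s21,s3,s32,s35,s62} — reject; 5/5 del acc.
'646565': run [63, 56, 38, 24, 13, 4, 1] end={s35} rej; 6/6 deletions ∈↓L.
'156415': |S_i|=[63, 51, 36, 27, 17, 6, 1] end={s35} — reject; 6/6 del acc.
4 obstructions.

min(Σ*\↓L) = [65115, 56151, 646565, 156415].
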